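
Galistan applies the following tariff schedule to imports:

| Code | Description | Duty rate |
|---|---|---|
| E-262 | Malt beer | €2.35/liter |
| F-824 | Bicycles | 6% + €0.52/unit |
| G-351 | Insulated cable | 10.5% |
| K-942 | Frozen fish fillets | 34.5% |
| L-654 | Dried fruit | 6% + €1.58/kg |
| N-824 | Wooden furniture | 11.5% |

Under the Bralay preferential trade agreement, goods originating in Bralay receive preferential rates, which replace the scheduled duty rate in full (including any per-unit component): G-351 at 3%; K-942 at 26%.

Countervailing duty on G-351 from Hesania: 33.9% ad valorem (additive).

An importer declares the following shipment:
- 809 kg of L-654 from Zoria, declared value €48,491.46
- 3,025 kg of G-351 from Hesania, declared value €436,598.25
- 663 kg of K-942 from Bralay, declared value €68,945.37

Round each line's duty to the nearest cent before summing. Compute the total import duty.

Line 1 (L-654, Zoria, 809 kg, €48,491.46):
Base rate for L-654 is 6% + €1.58/kg.
Duty = €48,491.46 × 6% + 809 × €1.58 = €4,187.71.
Line 2 (G-351, Hesania, 3,025 kg, €436,598.25):
Base rate for G-351 is 10.5%.
G-351 has an FTA preferential rate, but origin Hesania is not Bralay; base rate stands.
Additional duty on G-351 from Hesania: +33.9%. Applied ad valorem rate: 10.5% + 33.9% = 44.4%.
Duty = €436,598.25 × 44.4% = €193,849.62.
Line 3 (K-942, Bralay, 663 kg, €68,945.37):
Base rate for K-942 is 34.5%.
Origin Bralay qualifies under the Galistan–Bralay agreement and K-942 is covered: preferential rate 26% applies instead.
Duty = €68,945.37 × 26% = €17,925.80.
Total = €4,187.71 + €193,849.62 + €17,925.80 = €215,963.13.

€215,963.13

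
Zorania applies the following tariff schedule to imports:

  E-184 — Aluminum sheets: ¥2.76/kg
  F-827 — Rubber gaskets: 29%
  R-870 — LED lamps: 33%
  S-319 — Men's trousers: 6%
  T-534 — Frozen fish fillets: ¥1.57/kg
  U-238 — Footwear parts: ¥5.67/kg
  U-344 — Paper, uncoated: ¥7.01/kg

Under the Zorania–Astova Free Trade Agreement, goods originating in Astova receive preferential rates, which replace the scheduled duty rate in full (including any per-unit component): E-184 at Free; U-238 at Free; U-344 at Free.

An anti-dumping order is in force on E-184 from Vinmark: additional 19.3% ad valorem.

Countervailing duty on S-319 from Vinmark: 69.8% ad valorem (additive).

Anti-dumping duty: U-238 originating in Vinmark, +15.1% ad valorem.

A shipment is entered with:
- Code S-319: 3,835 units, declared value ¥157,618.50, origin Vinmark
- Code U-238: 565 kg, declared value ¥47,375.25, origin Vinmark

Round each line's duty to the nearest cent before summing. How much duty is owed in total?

Line 1 (S-319, Vinmark, 3,835 units, ¥157,618.50):
Base rate for S-319 is 6%.
Additional duty on S-319 from Vinmark: +69.8%. Applied ad valorem rate: 6% + 69.8% = 75.8%.
Duty = ¥157,618.50 × 75.8% = ¥119,474.82.
Line 2 (U-238, Vinmark, 565 kg, ¥47,375.25):
Base rate for U-238 is ¥5.67/kg.
U-238 has an FTA preferential rate, but origin Vinmark is not Astova; base rate stands.
Additional duty on U-238 from Vinmark: +15.1% ad valorem. Applied ad valorem rate = 15.1%.
Duty = ¥47,375.25 × 15.1% + 565 × ¥5.67 = ¥10,357.21.
Total = ¥119,474.82 + ¥10,357.21 = ¥129,832.03.

¥129,832.03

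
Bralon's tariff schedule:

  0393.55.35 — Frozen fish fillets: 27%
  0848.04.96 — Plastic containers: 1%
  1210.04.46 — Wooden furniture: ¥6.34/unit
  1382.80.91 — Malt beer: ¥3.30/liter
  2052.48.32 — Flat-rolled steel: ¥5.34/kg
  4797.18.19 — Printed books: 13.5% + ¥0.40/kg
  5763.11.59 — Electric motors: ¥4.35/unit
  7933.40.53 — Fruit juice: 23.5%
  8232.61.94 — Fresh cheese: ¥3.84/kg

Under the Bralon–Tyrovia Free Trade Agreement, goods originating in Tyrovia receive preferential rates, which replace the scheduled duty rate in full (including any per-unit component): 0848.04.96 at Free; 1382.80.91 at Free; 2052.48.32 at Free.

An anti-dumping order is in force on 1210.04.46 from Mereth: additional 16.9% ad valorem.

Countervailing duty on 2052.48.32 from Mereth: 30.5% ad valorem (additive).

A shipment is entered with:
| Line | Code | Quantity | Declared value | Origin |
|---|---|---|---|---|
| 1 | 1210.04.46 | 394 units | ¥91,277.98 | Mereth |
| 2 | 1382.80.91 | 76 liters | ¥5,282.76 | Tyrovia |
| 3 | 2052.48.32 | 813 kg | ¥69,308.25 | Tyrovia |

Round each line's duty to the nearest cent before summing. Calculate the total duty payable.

Line 1 (1210.04.46, Mereth, 394 units, ¥91,277.98):
Base rate for 1210.04.46 is ¥6.34/unit.
Additional duty on 1210.04.46 from Mereth: +16.9% ad valorem. Applied ad valorem rate = 16.9%.
Duty = ¥91,277.98 × 16.9% + 394 × ¥6.34 = ¥17,923.94.
Line 2 (1382.80.91, Tyrovia, 76 liters, ¥5,282.76):
Base rate for 1382.80.91 is ¥3.30/liter.
Origin Tyrovia qualifies under the Bralon–Tyrovia agreement and 1382.80.91 is covered: preferential rate Free applies instead.
Duty = ¥5,282.76 × 0% = ¥0.00.
Line 3 (2052.48.32, Tyrovia, 813 kg, ¥69,308.25):
Base rate for 2052.48.32 is ¥5.34/kg.
Origin Tyrovia qualifies under the Bralon–Tyrovia agreement and 2052.48.32 is covered: preferential rate Free applies instead.
The additional-duty order on 2052.48.32 targets Mereth, not Tyrovia; it does not apply.
Duty = ¥69,308.25 × 0% = ¥0.00.
Total = ¥17,923.94 + ¥0.00 + ¥0.00 = ¥17,923.94.

¥17,923.94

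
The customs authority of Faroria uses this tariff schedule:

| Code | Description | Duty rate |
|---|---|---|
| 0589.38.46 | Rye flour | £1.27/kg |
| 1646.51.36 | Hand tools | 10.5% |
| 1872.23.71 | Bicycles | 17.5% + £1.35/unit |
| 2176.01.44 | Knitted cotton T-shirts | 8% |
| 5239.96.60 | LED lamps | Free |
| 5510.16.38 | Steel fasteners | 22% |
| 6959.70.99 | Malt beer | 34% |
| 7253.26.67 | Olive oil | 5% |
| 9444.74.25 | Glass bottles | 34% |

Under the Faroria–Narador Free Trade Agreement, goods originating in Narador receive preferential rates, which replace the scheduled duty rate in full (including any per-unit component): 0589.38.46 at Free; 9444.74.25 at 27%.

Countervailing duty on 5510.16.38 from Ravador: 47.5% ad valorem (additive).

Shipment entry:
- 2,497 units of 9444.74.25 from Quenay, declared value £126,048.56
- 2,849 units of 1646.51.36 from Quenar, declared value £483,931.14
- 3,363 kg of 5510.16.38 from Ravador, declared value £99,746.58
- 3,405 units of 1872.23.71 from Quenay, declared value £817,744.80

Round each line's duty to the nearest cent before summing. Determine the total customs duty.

£310,695.24

Line 1 (9444.74.25, Quenay, 2,497 units, £126,048.56):
Base rate for 9444.74.25 is 34%.
9444.74.25 has an FTA preferential rate, but origin Quenay is not Narador; base rate stands.
Duty = £126,048.56 × 34% = £42,856.51.
Line 2 (1646.51.36, Quenar, 2,849 units, £483,931.14):
Base rate for 1646.51.36 is 10.5%.
Duty = £483,931.14 × 10.5% = £50,812.77.
Line 3 (5510.16.38, Ravador, 3,363 kg, £99,746.58):
Base rate for 5510.16.38 is 22%.
Additional duty on 5510.16.38 from Ravador: +47.5%. Applied ad valorem rate: 22% + 47.5% = 69.5%.
Duty = £99,746.58 × 69.5% = £69,323.87.
Line 4 (1872.23.71, Quenay, 3,405 units, £817,744.80):
Base rate for 1872.23.71 is 17.5% + £1.35/unit.
Duty = £817,744.80 × 17.5% + 3,405 × £1.35 = £147,702.09.
Total = £42,856.51 + £50,812.77 + £69,323.87 + £147,702.09 = £310,695.24.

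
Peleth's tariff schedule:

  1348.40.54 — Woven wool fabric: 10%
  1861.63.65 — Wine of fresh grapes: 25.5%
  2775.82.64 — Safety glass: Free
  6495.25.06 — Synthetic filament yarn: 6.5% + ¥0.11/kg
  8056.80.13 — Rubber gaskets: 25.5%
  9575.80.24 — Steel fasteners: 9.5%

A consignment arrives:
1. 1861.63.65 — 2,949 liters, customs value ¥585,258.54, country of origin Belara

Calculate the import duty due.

Line 1 (1861.63.65, Belara, 2,949 liters, ¥585,258.54):
Base rate for 1861.63.65 is 25.5%.
Duty = ¥585,258.54 × 25.5% = ¥149,240.93.

¥149,240.93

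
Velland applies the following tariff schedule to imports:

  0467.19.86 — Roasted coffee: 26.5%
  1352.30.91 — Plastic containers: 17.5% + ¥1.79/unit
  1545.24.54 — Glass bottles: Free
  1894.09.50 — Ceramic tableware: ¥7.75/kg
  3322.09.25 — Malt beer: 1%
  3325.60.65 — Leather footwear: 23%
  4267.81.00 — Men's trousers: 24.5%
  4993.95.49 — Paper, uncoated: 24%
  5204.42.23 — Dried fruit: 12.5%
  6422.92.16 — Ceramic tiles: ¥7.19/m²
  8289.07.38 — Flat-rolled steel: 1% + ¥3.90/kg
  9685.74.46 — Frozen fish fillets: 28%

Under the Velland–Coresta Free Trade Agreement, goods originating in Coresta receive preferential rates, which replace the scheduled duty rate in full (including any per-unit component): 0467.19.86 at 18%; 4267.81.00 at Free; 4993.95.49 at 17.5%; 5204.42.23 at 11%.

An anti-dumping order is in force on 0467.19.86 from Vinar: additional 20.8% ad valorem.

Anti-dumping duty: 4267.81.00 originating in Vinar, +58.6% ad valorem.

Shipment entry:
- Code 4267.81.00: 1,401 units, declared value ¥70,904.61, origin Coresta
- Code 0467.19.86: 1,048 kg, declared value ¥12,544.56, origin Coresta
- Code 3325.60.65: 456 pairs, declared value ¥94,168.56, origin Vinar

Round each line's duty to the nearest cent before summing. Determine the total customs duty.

¥23,916.79

Line 1 (4267.81.00, Coresta, 1,401 units, ¥70,904.61):
Base rate for 4267.81.00 is 24.5%.
Origin Coresta qualifies under the Velland–Coresta agreement and 4267.81.00 is covered: preferential rate Free applies instead.
The additional-duty order on 4267.81.00 targets Vinar, not Coresta; it does not apply.
Duty = ¥70,904.61 × 0% = ¥0.00.
Line 2 (0467.19.86, Coresta, 1,048 kg, ¥12,544.56):
Base rate for 0467.19.86 is 26.5%.
Origin Coresta qualifies under the Velland–Coresta agreement and 0467.19.86 is covered: preferential rate 18% applies instead.
The additional-duty order on 0467.19.86 targets Vinar, not Coresta; it does not apply.
Duty = ¥12,544.56 × 18% = ¥2,258.02.
Line 3 (3325.60.65, Vinar, 456 pairs, ¥94,168.56):
Base rate for 3325.60.65 is 23%.
Duty = ¥94,168.56 × 23% = ¥21,658.77.
Total = ¥0.00 + ¥2,258.02 + ¥21,658.77 = ¥23,916.79.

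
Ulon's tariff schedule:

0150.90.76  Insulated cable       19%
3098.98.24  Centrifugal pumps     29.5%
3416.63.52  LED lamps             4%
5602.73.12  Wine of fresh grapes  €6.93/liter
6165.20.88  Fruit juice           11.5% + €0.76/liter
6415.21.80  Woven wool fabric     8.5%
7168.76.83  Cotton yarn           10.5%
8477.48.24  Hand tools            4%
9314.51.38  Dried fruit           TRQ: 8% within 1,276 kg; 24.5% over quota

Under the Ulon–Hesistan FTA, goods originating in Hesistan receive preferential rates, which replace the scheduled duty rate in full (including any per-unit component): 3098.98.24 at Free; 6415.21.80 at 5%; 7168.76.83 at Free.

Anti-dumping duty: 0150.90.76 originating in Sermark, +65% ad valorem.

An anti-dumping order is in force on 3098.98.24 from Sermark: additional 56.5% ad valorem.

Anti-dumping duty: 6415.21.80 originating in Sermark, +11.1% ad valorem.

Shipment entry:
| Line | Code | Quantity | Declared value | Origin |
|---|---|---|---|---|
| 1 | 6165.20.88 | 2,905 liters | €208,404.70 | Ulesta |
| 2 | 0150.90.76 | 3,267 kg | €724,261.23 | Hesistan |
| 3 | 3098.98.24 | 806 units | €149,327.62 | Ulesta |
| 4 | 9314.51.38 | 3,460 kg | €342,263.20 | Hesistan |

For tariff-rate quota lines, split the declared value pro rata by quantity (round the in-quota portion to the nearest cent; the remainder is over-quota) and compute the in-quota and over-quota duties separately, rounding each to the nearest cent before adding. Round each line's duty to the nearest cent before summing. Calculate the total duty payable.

Line 1 (6165.20.88, Ulesta, 2,905 liters, €208,404.70):
Base rate for 6165.20.88 is 11.5% + €0.76/liter.
Duty = €208,404.70 × 11.5% + 2,905 × €0.76 = €26,174.34.
Line 2 (0150.90.76, Hesistan, 3,267 kg, €724,261.23):
Base rate for 0150.90.76 is 19%.
Origin Hesistan is the FTA partner but 0150.90.76 is not on the preference list; base rate stands.
The additional-duty order on 0150.90.76 targets Sermark, not Hesistan; it does not apply.
Duty = €724,261.23 × 19% = €137,609.63.
Line 3 (3098.98.24, Ulesta, 806 units, €149,327.62):
Base rate for 3098.98.24 is 29.5%.
3098.98.24 has an FTA preferential rate, but origin Ulesta is not Hesistan; base rate stands.
The additional-duty order on 3098.98.24 targets Sermark, not Ulesta; it does not apply.
Duty = €149,327.62 × 29.5% = €44,051.65.
Line 4 (9314.51.38, Hesistan, 3,460 kg, €342,263.20):
Code 9314.51.38 is under a tariff-rate quota (threshold 1,276 kg). In-quota: 1,276 kg at 8%; over-quota: 2,184 kg at 24.5%.
Pro-rata value split: in-quota = €342,263.20 × 1,276/3,460 = €126,221.92; over-quota = €342,263.20 − €126,221.92 = €216,041.28.
In-quota duty = €126,221.92 × 8% = €10,097.75. Over-quota duty = €216,041.28 × 24.5% = €52,930.11.
Line duty = €10,097.75 + €52,930.11 = €63,027.86.
Total = €26,174.34 + €137,609.63 + €44,051.65 + €63,027.86 = €270,863.48.

€270,863.48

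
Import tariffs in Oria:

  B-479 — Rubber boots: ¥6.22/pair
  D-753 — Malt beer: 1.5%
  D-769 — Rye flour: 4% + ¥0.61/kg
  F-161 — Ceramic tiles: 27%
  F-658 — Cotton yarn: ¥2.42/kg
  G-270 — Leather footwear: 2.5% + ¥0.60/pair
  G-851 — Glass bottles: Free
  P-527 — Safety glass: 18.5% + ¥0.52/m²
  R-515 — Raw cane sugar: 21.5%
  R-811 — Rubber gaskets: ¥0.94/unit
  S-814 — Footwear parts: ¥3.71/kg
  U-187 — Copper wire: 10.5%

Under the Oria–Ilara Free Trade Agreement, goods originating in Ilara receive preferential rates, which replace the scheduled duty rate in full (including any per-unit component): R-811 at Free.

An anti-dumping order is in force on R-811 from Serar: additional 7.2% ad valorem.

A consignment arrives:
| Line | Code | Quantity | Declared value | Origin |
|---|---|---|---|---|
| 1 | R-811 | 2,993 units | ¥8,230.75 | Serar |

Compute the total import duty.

Line 1 (R-811, Serar, 2,993 units, ¥8,230.75):
Base rate for R-811 is ¥0.94/unit.
R-811 has an FTA preferential rate, but origin Serar is not Ilara; base rate stands.
Additional duty on R-811 from Serar: +7.2% ad valorem. Applied ad valorem rate = 7.2%.
Duty = ¥8,230.75 × 7.2% + 2,993 × ¥0.94 = ¥3,406.03.

¥3,406.03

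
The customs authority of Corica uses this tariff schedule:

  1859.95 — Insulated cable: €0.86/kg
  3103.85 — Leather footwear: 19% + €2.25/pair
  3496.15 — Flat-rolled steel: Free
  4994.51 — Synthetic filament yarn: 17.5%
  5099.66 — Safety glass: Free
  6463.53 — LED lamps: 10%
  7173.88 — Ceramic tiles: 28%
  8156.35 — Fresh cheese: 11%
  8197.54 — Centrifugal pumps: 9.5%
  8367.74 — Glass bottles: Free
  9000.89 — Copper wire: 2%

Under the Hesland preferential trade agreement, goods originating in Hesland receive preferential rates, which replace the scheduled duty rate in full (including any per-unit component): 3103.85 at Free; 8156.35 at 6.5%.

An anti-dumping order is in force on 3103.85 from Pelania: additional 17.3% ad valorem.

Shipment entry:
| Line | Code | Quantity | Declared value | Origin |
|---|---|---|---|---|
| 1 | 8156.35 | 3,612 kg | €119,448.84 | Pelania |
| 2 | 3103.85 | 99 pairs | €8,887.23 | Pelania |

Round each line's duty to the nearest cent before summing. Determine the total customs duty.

Line 1 (8156.35, Pelania, 3,612 kg, €119,448.84):
Base rate for 8156.35 is 11%.
8156.35 has an FTA preferential rate, but origin Pelania is not Hesland; base rate stands.
Duty = €119,448.84 × 11% = €13,139.37.
Line 2 (3103.85, Pelania, 99 pairs, €8,887.23):
Base rate for 3103.85 is 19% + €2.25/pair.
3103.85 has an FTA preferential rate, but origin Pelania is not Hesland; base rate stands.
Additional duty on 3103.85 from Pelania: +17.3%. Applied ad valorem rate: 19% + 17.3% = 36.3%.
Duty = €8,887.23 × 36.3% + 99 × €2.25 = €3,448.81.
Total = €13,139.37 + €3,448.81 = €16,588.18.

€16,588.18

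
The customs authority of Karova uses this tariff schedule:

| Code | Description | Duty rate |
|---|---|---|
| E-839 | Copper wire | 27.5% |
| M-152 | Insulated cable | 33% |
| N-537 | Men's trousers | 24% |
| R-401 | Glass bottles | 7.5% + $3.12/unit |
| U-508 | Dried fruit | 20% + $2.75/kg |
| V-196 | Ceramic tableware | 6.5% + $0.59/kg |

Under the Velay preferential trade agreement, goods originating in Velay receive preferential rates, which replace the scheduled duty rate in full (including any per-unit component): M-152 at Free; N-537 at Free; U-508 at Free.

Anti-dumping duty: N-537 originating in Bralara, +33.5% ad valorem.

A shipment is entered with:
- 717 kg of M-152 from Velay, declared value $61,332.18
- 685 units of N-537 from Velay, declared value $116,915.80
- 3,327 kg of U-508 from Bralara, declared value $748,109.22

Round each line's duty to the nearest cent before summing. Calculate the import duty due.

Line 1 (M-152, Velay, 717 kg, $61,332.18):
Base rate for M-152 is 33%.
Origin Velay qualifies under the Karova–Velay agreement and M-152 is covered: preferential rate Free applies instead.
Duty = $61,332.18 × 0% = $0.00.
Line 2 (N-537, Velay, 685 units, $116,915.80):
Base rate for N-537 is 24%.
Origin Velay qualifies under the Karova–Velay agreement and N-537 is covered: preferential rate Free applies instead.
The additional-duty order on N-537 targets Bralara, not Velay; it does not apply.
Duty = $116,915.80 × 0% = $0.00.
Line 3 (U-508, Bralara, 3,327 kg, $748,109.22):
Base rate for U-508 is 20% + $2.75/kg.
U-508 has an FTA preferential rate, but origin Bralara is not Velay; base rate stands.
Duty = $748,109.22 × 20% + 3,327 × $2.75 = $158,771.09.
Total = $0.00 + $0.00 + $158,771.09 = $158,771.09.

$158,771.09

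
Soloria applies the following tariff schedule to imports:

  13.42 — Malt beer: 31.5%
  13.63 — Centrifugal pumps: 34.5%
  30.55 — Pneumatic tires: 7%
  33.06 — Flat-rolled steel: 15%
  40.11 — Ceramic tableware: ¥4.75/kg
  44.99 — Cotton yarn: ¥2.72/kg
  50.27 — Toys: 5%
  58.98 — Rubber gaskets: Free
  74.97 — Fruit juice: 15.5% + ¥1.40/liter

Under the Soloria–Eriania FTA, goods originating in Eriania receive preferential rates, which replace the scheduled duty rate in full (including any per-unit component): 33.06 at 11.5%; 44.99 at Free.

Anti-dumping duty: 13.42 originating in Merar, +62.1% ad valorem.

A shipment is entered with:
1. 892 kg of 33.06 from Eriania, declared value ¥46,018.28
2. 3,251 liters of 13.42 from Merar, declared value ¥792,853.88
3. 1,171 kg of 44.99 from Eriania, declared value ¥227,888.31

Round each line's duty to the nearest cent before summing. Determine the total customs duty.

Line 1 (33.06, Eriania, 892 kg, ¥46,018.28):
Base rate for 33.06 is 15%.
Origin Eriania qualifies under the Soloria–Eriania agreement and 33.06 is covered: preferential rate 11.5% applies instead.
Duty = ¥46,018.28 × 11.5% = ¥5,292.10.
Line 2 (13.42, Merar, 3,251 liters, ¥792,853.88):
Base rate for 13.42 is 31.5%.
Additional duty on 13.42 from Merar: +62.1%. Applied ad valorem rate: 31.5% + 62.1% = 93.6%.
Duty = ¥792,853.88 × 93.6% = ¥742,111.23.
Line 3 (44.99, Eriania, 1,171 kg, ¥227,888.31):
Base rate for 44.99 is ¥2.72/kg.
Origin Eriania qualifies under the Soloria–Eriania agreement and 44.99 is covered: preferential rate Free applies instead.
Duty = ¥227,888.31 × 0% = ¥0.00.
Total = ¥5,292.10 + ¥742,111.23 + ¥0.00 = ¥747,403.33.

¥747,403.33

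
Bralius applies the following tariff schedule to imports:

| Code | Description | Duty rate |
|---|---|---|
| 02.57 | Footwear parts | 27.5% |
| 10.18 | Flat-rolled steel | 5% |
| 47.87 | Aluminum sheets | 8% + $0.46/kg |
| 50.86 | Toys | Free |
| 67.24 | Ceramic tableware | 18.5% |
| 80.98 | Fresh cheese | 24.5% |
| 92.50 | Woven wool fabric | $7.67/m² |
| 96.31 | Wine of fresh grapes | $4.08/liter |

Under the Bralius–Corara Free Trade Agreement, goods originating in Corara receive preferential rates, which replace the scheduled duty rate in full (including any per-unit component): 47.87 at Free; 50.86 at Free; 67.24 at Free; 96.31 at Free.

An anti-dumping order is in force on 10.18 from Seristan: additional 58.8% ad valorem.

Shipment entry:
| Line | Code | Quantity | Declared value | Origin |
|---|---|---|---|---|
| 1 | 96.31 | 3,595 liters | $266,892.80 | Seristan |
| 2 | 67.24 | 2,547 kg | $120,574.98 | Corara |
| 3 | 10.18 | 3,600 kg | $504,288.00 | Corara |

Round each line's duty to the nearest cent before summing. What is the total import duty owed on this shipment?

Line 1 (96.31, Seristan, 3,595 liters, $266,892.80):
Base rate for 96.31 is $4.08/liter.
96.31 has an FTA preferential rate, but origin Seristan is not Corara; base rate stands.
Duty = 3,595 × $4.08 = $14,667.60.
Line 2 (67.24, Corara, 2,547 kg, $120,574.98):
Base rate for 67.24 is 18.5%.
Origin Corara qualifies under the Bralius–Corara agreement and 67.24 is covered: preferential rate Free applies instead.
Duty = $120,574.98 × 0% = $0.00.
Line 3 (10.18, Corara, 3,600 kg, $504,288.00):
Base rate for 10.18 is 5%.
Origin Corara is the FTA partner but 10.18 is not on the preference list; base rate stands.
The additional-duty order on 10.18 targets Seristan, not Corara; it does not apply.
Duty = $504,288.00 × 5% = $25,214.40.
Total = $14,667.60 + $0.00 + $25,214.40 = $39,882.00.

$39,882.00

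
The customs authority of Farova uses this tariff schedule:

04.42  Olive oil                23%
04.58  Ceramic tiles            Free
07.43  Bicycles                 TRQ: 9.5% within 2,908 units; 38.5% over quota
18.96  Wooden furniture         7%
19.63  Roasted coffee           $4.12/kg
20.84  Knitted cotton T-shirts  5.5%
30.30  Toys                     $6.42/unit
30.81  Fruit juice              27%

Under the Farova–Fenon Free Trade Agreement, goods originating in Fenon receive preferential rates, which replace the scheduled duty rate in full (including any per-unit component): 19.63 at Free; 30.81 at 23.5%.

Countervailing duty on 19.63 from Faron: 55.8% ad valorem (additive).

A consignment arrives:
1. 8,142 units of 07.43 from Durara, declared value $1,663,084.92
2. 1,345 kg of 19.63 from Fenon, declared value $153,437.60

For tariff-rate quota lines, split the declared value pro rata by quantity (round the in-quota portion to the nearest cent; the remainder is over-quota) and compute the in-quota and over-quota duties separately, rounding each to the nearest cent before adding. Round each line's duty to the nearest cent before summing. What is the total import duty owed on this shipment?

Line 1 (07.43, Durara, 8,142 units, $1,663,084.92):
Code 07.43 is under a tariff-rate quota (threshold 2,908 units). In-quota: 2,908 units at 9.5%; over-quota: 5,234 units at 38.5%.
Pro-rata value split: in-quota = $1,663,084.92 × 2,908/8,142 = $593,988.08; over-quota = $1,663,084.92 − $593,988.08 = $1,069,096.84.
In-quota duty = $593,988.08 × 9.5% = $56,428.87. Over-quota duty = $1,069,096.84 × 38.5% = $411,602.28.
Line duty = $56,428.87 + $411,602.28 = $468,031.15.
Line 2 (19.63, Fenon, 1,345 kg, $153,437.60):
Base rate for 19.63 is $4.12/kg.
Origin Fenon qualifies under the Farova–Fenon agreement and 19.63 is covered: preferential rate Free applies instead.
The additional-duty order on 19.63 targets Faron, not Fenon; it does not apply.
Duty = $153,437.60 × 0% = $0.00.
Total = $468,031.15 + $0.00 = $468,031.15.

$468,031.15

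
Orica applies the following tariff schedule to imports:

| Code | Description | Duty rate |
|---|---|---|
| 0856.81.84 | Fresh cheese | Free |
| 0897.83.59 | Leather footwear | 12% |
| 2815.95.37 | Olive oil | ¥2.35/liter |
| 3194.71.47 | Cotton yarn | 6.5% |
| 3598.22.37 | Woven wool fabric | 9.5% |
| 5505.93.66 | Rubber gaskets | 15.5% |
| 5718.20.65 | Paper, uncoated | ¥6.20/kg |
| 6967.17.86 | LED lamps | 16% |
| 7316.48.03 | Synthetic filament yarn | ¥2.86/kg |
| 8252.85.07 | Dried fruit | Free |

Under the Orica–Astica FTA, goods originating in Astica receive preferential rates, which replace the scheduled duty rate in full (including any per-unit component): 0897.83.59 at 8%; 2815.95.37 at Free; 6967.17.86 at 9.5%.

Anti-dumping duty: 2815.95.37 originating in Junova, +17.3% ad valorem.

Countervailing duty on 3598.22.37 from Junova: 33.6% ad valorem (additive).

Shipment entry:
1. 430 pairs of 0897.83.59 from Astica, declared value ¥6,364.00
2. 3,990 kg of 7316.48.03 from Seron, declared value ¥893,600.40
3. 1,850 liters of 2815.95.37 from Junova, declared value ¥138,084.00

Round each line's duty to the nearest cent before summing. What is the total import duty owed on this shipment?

¥40,156.55

Line 1 (0897.83.59, Astica, 430 pairs, ¥6,364.00):
Base rate for 0897.83.59 is 12%.
Origin Astica qualifies under the Orica–Astica agreement and 0897.83.59 is covered: preferential rate 8% applies instead.
Duty = ¥6,364.00 × 8% = ¥509.12.
Line 2 (7316.48.03, Seron, 3,990 kg, ¥893,600.40):
Base rate for 7316.48.03 is ¥2.86/kg.
Duty = 3,990 × ¥2.86 = ¥11,411.40.
Line 3 (2815.95.37, Junova, 1,850 liters, ¥138,084.00):
Base rate for 2815.95.37 is ¥2.35/liter.
2815.95.37 has an FTA preferential rate, but origin Junova is not Astica; base rate stands.
Additional duty on 2815.95.37 from Junova: +17.3% ad valorem. Applied ad valorem rate = 17.3%.
Duty = ¥138,084.00 × 17.3% + 1,850 × ¥2.35 = ¥28,236.03.
Total = ¥509.12 + ¥11,411.40 + ¥28,236.03 = ¥40,156.55.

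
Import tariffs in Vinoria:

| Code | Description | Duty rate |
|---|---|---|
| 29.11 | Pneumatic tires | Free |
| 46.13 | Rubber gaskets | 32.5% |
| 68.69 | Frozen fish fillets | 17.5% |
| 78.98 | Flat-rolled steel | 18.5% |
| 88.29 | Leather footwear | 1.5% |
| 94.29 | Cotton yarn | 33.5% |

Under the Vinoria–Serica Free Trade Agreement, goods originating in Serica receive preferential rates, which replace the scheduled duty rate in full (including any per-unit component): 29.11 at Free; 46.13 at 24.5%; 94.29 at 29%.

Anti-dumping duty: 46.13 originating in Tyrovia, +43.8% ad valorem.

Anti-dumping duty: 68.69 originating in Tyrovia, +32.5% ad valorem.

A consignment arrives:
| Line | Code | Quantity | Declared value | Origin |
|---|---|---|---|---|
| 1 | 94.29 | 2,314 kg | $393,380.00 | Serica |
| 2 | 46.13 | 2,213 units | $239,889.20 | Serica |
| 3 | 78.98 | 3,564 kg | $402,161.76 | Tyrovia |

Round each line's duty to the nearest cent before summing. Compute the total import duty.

$247,252.98

Line 1 (94.29, Serica, 2,314 kg, $393,380.00):
Base rate for 94.29 is 33.5%.
Origin Serica qualifies under the Vinoria–Serica agreement and 94.29 is covered: preferential rate 29% applies instead.
Duty = $393,380.00 × 29% = $114,080.20.
Line 2 (46.13, Serica, 2,213 units, $239,889.20):
Base rate for 46.13 is 32.5%.
Origin Serica qualifies under the Vinoria–Serica agreement and 46.13 is covered: preferential rate 24.5% applies instead.
The additional-duty order on 46.13 targets Tyrovia, not Serica; it does not apply.
Duty = $239,889.20 × 24.5% = $58,772.85.
Line 3 (78.98, Tyrovia, 3,564 kg, $402,161.76):
Base rate for 78.98 is 18.5%.
Duty = $402,161.76 × 18.5% = $74,399.93.
Total = $114,080.20 + $58,772.85 + $74,399.93 = $247,252.98.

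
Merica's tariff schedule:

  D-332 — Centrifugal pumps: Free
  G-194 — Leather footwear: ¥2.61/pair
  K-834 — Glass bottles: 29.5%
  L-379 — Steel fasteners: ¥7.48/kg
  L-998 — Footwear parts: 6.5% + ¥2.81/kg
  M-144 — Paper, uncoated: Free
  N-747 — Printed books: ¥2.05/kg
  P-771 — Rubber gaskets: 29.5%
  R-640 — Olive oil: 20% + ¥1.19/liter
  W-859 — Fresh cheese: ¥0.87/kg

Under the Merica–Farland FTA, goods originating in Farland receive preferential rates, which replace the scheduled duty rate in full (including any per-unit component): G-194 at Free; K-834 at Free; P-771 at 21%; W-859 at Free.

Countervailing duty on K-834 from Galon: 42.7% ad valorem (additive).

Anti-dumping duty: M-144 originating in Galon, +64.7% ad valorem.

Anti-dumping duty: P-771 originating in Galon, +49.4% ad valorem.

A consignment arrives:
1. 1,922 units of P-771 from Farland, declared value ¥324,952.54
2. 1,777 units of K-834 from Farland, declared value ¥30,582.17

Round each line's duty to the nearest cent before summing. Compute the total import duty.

Line 1 (P-771, Farland, 1,922 units, ¥324,952.54):
Base rate for P-771 is 29.5%.
Origin Farland qualifies under the Merica–Farland agreement and P-771 is covered: preferential rate 21% applies instead.
The additional-duty order on P-771 targets Galon, not Farland; it does not apply.
Duty = ¥324,952.54 × 21% = ¥68,240.03.
Line 2 (K-834, Farland, 1,777 units, ¥30,582.17):
Base rate for K-834 is 29.5%.
Origin Farland qualifies under the Merica–Farland agreement and K-834 is covered: preferential rate Free applies instead.
The additional-duty order on K-834 targets Galon, not Farland; it does not apply.
Duty = ¥30,582.17 × 0% = ¥0.00.
Total = ¥68,240.03 + ¥0.00 = ¥68,240.03.

¥68,240.03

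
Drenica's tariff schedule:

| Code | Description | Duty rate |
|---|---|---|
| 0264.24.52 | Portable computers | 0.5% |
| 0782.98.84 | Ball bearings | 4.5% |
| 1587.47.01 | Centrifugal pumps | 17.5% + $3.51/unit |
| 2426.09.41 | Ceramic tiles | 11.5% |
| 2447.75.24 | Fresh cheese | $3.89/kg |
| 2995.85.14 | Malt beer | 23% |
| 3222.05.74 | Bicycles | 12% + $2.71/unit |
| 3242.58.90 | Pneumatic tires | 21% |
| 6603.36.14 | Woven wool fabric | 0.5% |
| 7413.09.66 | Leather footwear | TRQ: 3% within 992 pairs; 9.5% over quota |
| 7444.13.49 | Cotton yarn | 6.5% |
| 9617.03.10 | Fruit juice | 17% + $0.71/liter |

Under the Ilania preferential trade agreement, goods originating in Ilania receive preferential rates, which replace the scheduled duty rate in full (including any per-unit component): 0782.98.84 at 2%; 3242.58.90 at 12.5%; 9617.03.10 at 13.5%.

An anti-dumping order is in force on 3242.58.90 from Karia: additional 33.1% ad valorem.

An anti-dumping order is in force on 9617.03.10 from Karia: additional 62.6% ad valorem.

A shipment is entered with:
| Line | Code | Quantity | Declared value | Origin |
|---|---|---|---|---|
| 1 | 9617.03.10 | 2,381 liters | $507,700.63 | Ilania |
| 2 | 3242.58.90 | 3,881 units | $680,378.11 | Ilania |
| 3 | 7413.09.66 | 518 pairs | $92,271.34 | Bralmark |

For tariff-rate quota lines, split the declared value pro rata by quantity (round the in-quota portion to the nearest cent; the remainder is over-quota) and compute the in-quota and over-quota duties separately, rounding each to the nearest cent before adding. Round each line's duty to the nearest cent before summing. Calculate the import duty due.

$156,354.99

Line 1 (9617.03.10, Ilania, 2,381 liters, $507,700.63):
Base rate for 9617.03.10 is 17% + $0.71/liter.
Origin Ilania qualifies under the Drenica–Ilania agreement and 9617.03.10 is covered: preferential rate 13.5% applies instead.
The additional-duty order on 9617.03.10 targets Karia, not Ilania; it does not apply.
Duty = $507,700.63 × 13.5% = $68,539.59.
Line 2 (3242.58.90, Ilania, 3,881 units, $680,378.11):
Base rate for 3242.58.90 is 21%.
Origin Ilania qualifies under the Drenica–Ilania agreement and 3242.58.90 is covered: preferential rate 12.5% applies instead.
The additional-duty order on 3242.58.90 targets Karia, not Ilania; it does not apply.
Duty = $680,378.11 × 12.5% = $85,047.26.
Line 3 (7413.09.66, Bralmark, 518 pairs, $92,271.34):
Code 7413.09.66 is under a tariff-rate quota (threshold 992 pairs). Quantity 518 pairs is within the quota, so the in-quota rate 3% applies to the full value.
Duty = $92,271.34 × 3% = $2,768.14.
Total = $68,539.59 + $85,047.26 + $2,768.14 = $156,354.99.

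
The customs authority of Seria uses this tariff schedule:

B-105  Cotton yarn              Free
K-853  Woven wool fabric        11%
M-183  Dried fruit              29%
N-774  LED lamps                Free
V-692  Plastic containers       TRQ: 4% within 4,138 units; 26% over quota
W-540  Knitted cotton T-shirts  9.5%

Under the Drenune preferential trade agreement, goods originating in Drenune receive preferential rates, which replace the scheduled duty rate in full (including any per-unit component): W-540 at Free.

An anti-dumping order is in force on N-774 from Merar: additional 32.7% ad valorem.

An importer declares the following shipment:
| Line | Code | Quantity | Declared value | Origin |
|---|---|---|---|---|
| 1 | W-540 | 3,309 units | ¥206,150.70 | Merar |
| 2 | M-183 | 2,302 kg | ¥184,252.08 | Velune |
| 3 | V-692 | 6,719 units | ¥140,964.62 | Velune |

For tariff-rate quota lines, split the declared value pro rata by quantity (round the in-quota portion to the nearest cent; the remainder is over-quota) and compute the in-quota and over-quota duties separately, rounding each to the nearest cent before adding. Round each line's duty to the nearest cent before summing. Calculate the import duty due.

Line 1 (W-540, Merar, 3,309 units, ¥206,150.70):
Base rate for W-540 is 9.5%.
W-540 has an FTA preferential rate, but origin Merar is not Drenune; base rate stands.
Duty = ¥206,150.70 × 9.5% = ¥19,584.32.
Line 2 (M-183, Velune, 2,302 kg, ¥184,252.08):
Base rate for M-183 is 29%.
Duty = ¥184,252.08 × 29% = ¥53,433.10.
Line 3 (V-692, Velune, 6,719 units, ¥140,964.62):
Code V-692 is under a tariff-rate quota (threshold 4,138 units). In-quota: 4,138 units at 4%; over-quota: 2,581 units at 26%.
Pro-rata value split: in-quota = ¥140,964.62 × 4,138/6,719 = ¥86,815.24; over-quota = ¥140,964.62 − ¥86,815.24 = ¥54,149.38.
In-quota duty = ¥86,815.24 × 4% = ¥3,472.61. Over-quota duty = ¥54,149.38 × 26% = ¥14,078.84.
Line duty = ¥3,472.61 + ¥14,078.84 = ¥17,551.45.
Total = ¥19,584.32 + ¥53,433.10 + ¥17,551.45 = ¥90,568.87.

¥90,568.87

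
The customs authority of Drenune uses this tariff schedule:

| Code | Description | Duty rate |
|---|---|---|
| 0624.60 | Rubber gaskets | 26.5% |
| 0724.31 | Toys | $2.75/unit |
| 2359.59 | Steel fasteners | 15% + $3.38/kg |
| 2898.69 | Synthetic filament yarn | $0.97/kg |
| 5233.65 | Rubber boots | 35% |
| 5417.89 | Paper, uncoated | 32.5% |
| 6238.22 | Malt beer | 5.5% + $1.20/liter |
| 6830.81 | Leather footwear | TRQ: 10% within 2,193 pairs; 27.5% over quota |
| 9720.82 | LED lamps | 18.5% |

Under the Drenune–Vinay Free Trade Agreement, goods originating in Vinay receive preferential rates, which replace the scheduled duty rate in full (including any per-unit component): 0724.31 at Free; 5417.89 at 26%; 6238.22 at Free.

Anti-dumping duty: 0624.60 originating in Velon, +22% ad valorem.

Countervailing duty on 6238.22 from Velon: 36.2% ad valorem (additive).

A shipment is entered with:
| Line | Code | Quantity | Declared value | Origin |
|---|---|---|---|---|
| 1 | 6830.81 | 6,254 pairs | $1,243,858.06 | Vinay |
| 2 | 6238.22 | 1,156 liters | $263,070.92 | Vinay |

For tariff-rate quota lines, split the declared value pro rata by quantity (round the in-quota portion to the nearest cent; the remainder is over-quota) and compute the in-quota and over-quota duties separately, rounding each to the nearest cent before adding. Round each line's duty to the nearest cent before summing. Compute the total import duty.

$265,731.96

Line 1 (6830.81, Vinay, 6,254 pairs, $1,243,858.06):
Code 6830.81 is under a tariff-rate quota (threshold 2,193 pairs). In-quota: 2,193 pairs at 10%; over-quota: 4,061 pairs at 27.5%.
Pro-rata value split: in-quota = $1,243,858.06 × 2,193/6,254 = $436,165.77; over-quota = $1,243,858.06 − $436,165.77 = $807,692.29.
In-quota duty = $436,165.77 × 10% = $43,616.58. Over-quota duty = $807,692.29 × 27.5% = $222,115.38.
Line duty = $43,616.58 + $222,115.38 = $265,731.96.
Line 2 (6238.22, Vinay, 1,156 liters, $263,070.92):
Base rate for 6238.22 is 5.5% + $1.20/liter.
Origin Vinay qualifies under the Drenune–Vinay agreement and 6238.22 is covered: preferential rate Free applies instead.
The additional-duty order on 6238.22 targets Velon, not Vinay; it does not apply.
Duty = $263,070.92 × 0% = $0.00.
Total = $265,731.96 + $0.00 = $265,731.96.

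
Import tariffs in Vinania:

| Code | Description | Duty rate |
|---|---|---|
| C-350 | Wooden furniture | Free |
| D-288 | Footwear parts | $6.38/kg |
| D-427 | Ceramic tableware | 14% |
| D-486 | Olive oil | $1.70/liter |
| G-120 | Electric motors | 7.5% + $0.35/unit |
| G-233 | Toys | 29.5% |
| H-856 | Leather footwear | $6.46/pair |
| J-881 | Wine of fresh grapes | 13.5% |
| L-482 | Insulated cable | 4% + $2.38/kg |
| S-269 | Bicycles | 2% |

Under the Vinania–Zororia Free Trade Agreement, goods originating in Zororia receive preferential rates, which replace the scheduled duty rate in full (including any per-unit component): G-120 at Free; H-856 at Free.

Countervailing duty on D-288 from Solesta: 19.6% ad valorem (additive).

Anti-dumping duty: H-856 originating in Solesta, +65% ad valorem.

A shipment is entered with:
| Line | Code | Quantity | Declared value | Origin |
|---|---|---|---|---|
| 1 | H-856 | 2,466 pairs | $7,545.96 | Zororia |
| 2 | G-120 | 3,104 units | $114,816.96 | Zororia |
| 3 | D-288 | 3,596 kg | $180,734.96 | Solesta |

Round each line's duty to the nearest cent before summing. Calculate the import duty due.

$58,366.53

Line 1 (H-856, Zororia, 2,466 pairs, $7,545.96):
Base rate for H-856 is $6.46/pair.
Origin Zororia qualifies under the Vinania–Zororia agreement and H-856 is covered: preferential rate Free applies instead.
The additional-duty order on H-856 targets Solesta, not Zororia; it does not apply.
Duty = $7,545.96 × 0% = $0.00.
Line 2 (G-120, Zororia, 3,104 units, $114,816.96):
Base rate for G-120 is 7.5% + $0.35/unit.
Origin Zororia qualifies under the Vinania–Zororia agreement and G-120 is covered: preferential rate Free applies instead.
Duty = $114,816.96 × 0% = $0.00.
Line 3 (D-288, Solesta, 3,596 kg, $180,734.96):
Base rate for D-288 is $6.38/kg.
Additional duty on D-288 from Solesta: +19.6% ad valorem. Applied ad valorem rate = 19.6%.
Duty = $180,734.96 × 19.6% + 3,596 × $6.38 = $58,366.53.
Total = $0.00 + $0.00 + $58,366.53 = $58,366.53.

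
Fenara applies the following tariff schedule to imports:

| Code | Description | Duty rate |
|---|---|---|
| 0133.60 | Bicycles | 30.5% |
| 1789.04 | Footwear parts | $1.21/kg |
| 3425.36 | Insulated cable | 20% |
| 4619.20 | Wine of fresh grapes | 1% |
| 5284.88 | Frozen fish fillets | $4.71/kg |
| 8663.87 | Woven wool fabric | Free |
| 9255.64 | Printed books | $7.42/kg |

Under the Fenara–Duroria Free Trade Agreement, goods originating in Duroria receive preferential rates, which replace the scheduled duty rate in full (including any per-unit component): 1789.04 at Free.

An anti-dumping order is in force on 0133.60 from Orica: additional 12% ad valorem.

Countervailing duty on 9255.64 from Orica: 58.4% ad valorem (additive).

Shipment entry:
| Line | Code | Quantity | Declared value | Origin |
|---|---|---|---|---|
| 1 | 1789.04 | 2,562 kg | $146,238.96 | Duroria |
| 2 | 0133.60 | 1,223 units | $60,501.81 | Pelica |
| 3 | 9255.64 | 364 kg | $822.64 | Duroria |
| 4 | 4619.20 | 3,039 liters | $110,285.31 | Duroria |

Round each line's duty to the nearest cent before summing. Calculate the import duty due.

Line 1 (1789.04, Duroria, 2,562 kg, $146,238.96):
Base rate for 1789.04 is $1.21/kg.
Origin Duroria qualifies under the Fenara–Duroria agreement and 1789.04 is covered: preferential rate Free applies instead.
Duty = $146,238.96 × 0% = $0.00.
Line 2 (0133.60, Pelica, 1,223 units, $60,501.81):
Base rate for 0133.60 is 30.5%.
The additional-duty order on 0133.60 targets Orica, not Pelica; it does not apply.
Duty = $60,501.81 × 30.5% = $18,453.05.
Line 3 (9255.64, Duroria, 364 kg, $822.64):
Base rate for 9255.64 is $7.42/kg.
Origin Duroria is the FTA partner but 9255.64 is not on the preference list; base rate stands.
The additional-duty order on 9255.64 targets Orica, not Duroria; it does not apply.
Duty = 364 × $7.42 = $2,700.88.
Line 4 (4619.20, Duroria, 3,039 liters, $110,285.31):
Base rate for 4619.20 is 1%.
Origin Duroria is the FTA partner but 4619.20 is not on the preference list; base rate stands.
Duty = $110,285.31 × 1% = $1,102.85.
Total = $0.00 + $18,453.05 + $2,700.88 + $1,102.85 = $22,256.78.

$22,256.78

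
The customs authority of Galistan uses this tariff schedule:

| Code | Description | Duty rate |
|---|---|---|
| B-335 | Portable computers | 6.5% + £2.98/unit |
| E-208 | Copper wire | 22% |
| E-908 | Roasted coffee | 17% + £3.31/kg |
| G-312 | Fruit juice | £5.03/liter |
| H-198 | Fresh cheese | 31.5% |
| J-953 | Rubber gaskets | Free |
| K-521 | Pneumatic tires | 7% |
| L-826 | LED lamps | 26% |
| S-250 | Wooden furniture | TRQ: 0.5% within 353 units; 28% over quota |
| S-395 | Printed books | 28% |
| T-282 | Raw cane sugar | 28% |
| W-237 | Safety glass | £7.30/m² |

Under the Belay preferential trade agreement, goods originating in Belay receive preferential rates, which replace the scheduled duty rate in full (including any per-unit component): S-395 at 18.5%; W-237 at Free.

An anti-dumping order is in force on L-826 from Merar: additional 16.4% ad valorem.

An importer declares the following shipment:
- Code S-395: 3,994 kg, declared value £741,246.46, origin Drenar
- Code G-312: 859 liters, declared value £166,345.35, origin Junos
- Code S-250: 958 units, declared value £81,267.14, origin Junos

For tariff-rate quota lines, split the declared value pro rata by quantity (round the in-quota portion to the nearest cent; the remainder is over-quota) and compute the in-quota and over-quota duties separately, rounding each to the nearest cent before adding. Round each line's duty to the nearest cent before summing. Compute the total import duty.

Line 1 (S-395, Drenar, 3,994 kg, £741,246.46):
Base rate for S-395 is 28%.
S-395 has an FTA preferential rate, but origin Drenar is not Belay; base rate stands.
Duty = £741,246.46 × 28% = £207,549.01.
Line 2 (G-312, Junos, 859 liters, £166,345.35):
Base rate for G-312 is £5.03/liter.
Duty = 859 × £5.03 = £4,320.77.
Line 3 (S-250, Junos, 958 units, £81,267.14):
Code S-250 is under a tariff-rate quota (threshold 353 units). In-quota: 353 units at 0.5%; over-quota: 605 units at 28%.
Pro-rata value split: in-quota = £81,267.14 × 353/958 = £29,944.99; over-quota = £81,267.14 − £29,944.99 = £51,322.15.
In-quota duty = £29,944.99 × 0.5% = £149.72. Over-quota duty = £51,322.15 × 28% = £14,370.20.
Line duty = £149.72 + £14,370.20 = £14,519.92.
Total = £207,549.01 + £4,320.77 + £14,519.92 = £226,389.70.

£226,389.70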